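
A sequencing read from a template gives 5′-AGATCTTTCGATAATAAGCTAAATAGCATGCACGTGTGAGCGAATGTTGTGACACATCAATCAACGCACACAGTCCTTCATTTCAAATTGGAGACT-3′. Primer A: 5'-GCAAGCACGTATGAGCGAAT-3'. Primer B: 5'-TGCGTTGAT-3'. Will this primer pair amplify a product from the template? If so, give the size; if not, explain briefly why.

Primer A (GCAAGCACGTATGAGCGAAT) does not match the top strand, and its reverse complement ATTCGCTCATACGTGCTTGC does not match either.
With no annealing site for primer A, no amplification occurs.

No product — primer A has no binding site in the template.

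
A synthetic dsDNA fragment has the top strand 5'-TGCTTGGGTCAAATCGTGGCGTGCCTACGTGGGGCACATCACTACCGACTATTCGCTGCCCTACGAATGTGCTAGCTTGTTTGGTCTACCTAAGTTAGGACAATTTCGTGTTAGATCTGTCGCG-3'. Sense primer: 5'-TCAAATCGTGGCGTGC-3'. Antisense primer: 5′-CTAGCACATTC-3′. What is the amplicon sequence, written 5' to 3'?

5'-TCAAATCGTGGCGTGCCTACGTGGGGCACATCACTACCGACTATTCGCTGCCCTACGAATGTGCTAG-3'

Scanning the template, TCAAATCGTGGCGTGC occurs at positions 9–24; this primer anneals to the bottom strand there with its 3' end pointing downstream.
Taking the reverse complement of CTAGCACATTC gives GAATGTGCTAG, found at positions 65–75 on the template; the primer anneals here to the top strand with its 3' end pointing upstream.
The product is the template from position 9 through 75 (67 bp).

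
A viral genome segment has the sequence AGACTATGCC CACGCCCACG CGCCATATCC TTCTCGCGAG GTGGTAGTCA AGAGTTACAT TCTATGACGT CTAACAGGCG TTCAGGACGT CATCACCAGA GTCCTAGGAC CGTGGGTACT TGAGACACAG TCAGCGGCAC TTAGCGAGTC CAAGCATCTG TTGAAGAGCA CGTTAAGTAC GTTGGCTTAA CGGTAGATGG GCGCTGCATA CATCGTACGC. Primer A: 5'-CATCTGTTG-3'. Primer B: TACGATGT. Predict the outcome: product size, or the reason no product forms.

Primer A (CATCTGTTG) matches the top strand at positions 155–163; it acts as a forward primer.
Primer B's reverse complement is ACATCGTA, matching the top strand at positions 210–217; it acts as a reverse primer.
The 3' ends face each other across positions 155–217, giving a 63 bp product.

Yes — a 63 bp product.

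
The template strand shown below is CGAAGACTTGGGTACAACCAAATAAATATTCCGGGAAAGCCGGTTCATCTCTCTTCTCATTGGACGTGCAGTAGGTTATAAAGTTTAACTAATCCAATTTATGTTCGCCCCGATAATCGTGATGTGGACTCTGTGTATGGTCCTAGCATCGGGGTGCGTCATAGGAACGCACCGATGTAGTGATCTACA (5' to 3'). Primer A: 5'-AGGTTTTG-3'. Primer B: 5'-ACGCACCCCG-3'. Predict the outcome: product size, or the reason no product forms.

No product — primer A has no binding site in the template.

Primer A (AGGTTTTG) does not match the top strand, and its reverse complement CAAAACCT does not match either.
With no annealing site for primer A, no amplification occurs.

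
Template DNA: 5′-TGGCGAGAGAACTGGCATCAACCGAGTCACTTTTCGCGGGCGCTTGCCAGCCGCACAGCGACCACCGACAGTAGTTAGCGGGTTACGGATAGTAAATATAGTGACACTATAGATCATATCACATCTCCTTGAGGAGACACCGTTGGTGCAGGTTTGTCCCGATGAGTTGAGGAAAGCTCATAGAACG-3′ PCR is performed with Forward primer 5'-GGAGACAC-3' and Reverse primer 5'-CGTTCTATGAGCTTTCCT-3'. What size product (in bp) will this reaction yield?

55 bp

Forward primer GGAGACAC is found on the top strand at positions 133–140.
The reverse primer's reverse complement is AGGAAAGCTCATAGAACG, which matches the template at positions 170–187.
Product length = (reverse-primer end) − (forward-primer start) + 1 = 187 − 133 + 1 = 55 bp.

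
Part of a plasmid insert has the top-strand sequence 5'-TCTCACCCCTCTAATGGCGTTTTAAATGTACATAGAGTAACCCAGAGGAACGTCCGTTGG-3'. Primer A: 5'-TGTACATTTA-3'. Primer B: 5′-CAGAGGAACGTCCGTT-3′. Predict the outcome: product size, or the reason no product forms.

No product — the primers' 3' ends point away from each other.

Primer A (TGTACATTTA) has reverse complement TAAATGTACA, which matches the top strand at positions 23–32; primer A anneals to the top strand there with its 3' end pointing upstream toward position 23.
Primer B (CAGAGGAACGTCCGTT) matches the top strand directly at positions 43–58; it anneals to the bottom strand with its 3' end pointing downstream toward position 58.
The 3' ends diverge (primer A extends toward position 1, primer B toward position 60), so the primers never converge on a shared product.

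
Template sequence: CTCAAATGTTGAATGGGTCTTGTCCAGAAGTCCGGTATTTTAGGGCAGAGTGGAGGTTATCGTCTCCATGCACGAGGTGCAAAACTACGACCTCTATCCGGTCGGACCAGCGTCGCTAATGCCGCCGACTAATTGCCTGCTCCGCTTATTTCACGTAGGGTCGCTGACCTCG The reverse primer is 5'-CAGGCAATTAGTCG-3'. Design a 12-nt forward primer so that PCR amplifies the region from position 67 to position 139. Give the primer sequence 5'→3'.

The reverse primer's reverse complement CGACTAATTGCCTG matches the template at positions 126–139; the product starts at position 67.
The forward primer is identical to the top strand over positions 67–78: CATGCACGAGGT.

5'-CATGCACGAGGT-3'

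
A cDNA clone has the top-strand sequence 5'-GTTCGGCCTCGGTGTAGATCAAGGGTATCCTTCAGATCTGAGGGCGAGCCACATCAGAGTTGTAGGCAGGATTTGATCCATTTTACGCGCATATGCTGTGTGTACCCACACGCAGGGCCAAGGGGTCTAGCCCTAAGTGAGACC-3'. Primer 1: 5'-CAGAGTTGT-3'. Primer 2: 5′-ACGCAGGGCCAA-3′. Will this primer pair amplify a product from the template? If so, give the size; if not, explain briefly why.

Primer 1 (CAGAGTTGT) matches the top strand at positions 55–63 (3' end points downstream).
Primer 2 (ACGCAGGGCCAA) also matches the top strand directly, at positions 110–121 — its reverse complement TTGGCCCTGCGT is not present.
Both primers anneal to the bottom strand with 3' ends pointing the same way, so neither can prime synthesis back toward the other.

No product — both primers anneal to the same strand and extend in the same direction.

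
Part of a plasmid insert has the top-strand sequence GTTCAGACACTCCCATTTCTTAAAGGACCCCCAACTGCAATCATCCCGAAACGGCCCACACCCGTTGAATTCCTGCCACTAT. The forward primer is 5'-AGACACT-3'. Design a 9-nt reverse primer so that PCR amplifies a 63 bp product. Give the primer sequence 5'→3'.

The forward primer binds at positions 5–11, so a 63 bp product ends at position 5 + 63 − 1 = 67.
The reverse primer anneals to the top strand over positions 59–67, i.e. to CACCCGTTG.
Its sequence written 5'→3' is the reverse complement: CAACGGGTG.

5'-CAACGGGTG-3'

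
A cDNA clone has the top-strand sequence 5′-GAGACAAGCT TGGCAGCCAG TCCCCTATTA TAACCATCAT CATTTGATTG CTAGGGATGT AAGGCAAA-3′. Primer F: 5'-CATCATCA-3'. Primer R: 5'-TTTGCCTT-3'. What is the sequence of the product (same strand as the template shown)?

5'-CATCATCATTTGATTGCTAGGGATGTAAGGCAAA-3'

Forward primer CATCATCA is found on the top strand at positions 35–42.
Reverse complement of the reverse primer: AAGGCAAA. This occurs on the top strand at positions 61–68.
The product is the template from position 35 through 68 (34 bp).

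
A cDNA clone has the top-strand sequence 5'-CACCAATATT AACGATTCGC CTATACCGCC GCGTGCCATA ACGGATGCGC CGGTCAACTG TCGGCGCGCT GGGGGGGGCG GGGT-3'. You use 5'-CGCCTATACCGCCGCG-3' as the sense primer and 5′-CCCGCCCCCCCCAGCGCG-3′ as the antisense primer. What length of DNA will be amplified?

Scanning the template, CGCCTATACCGCCGCG occurs at positions 18–33; this primer anneals to the bottom strand there with its 3' end pointing downstream.
Reverse complement of the reverse primer: CGCGCTGGGGGGGGCGGG. This occurs on the top strand at positions 65–82.
The product runs from position 18 to position 82, so its length is 82 − 18 + 1 = 65 bp.

65 bp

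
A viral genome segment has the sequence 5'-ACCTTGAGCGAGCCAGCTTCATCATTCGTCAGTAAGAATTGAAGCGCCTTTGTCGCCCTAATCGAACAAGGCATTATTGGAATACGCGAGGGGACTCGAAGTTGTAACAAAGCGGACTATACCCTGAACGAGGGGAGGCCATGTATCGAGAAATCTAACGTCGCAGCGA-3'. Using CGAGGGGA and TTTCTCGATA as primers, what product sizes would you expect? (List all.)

67 bp, 25 bp

The forward primer CGAGGGGA matches the top strand at positions 87–94, 129–136.
The reverse primer's reverse complement is TATCGAGAAA, matching at positions 144–153.
Each forward site pairs with the reverse site to give a product ending at position 153: sizes 67, 25 bp.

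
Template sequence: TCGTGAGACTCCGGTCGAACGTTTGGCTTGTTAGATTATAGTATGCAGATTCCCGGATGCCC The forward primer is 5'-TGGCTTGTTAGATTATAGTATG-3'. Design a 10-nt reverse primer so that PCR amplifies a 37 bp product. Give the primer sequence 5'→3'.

5'-GCATCCGGGA-3'

The forward primer binds at positions 24–45, so a 37 bp product ends at position 24 + 37 − 1 = 60.
The reverse primer anneals to the top strand over positions 51–60, i.e. to TCCCGGATGC.
Its sequence written 5'→3' is the reverse complement: GCATCCGGGA.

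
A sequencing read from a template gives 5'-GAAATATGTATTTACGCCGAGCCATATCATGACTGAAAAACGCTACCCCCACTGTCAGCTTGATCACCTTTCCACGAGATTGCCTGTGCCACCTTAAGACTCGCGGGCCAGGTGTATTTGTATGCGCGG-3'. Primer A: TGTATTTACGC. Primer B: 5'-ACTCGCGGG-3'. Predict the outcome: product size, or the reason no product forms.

No product — both primers anneal to the same strand and extend in the same direction.

Primer A (TGTATTTACGC) matches the top strand at positions 7–17 (3' end points downstream).
Primer B (ACTCGCGGG) also matches the top strand directly, at positions 99–107 — its reverse complement CCCGCGAGT is not present.
Both primers anneal to the bottom strand with 3' ends pointing the same way, so neither can prime synthesis back toward the other.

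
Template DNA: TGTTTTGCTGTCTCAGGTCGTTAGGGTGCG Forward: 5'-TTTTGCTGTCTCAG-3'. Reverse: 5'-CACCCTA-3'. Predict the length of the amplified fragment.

26 bp

The forward primer matches the template at positions 3–16.
Taking the reverse complement of CACCCTA gives TAGGGTG, found at positions 22–28 on the template; the primer anneals here to the top strand with its 3' end pointing upstream.
Product length = (reverse-primer end) − (forward-primer start) + 1 = 28 − 3 + 1 = 26 bp.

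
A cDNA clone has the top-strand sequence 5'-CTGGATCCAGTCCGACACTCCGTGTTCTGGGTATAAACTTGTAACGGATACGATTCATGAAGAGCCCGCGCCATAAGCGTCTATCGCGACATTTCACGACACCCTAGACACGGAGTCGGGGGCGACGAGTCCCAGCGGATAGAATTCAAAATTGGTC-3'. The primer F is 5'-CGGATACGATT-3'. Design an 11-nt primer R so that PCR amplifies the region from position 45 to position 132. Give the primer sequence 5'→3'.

The product's 3' end on the top strand is position 132.
The reverse primer anneals to the top strand over positions 122–132, i.e. to GCGACGAGTCC.
Its sequence written 5'→3' is the reverse complement: GGACTCGTCGC.

5'-GGACTCGTCGC-3'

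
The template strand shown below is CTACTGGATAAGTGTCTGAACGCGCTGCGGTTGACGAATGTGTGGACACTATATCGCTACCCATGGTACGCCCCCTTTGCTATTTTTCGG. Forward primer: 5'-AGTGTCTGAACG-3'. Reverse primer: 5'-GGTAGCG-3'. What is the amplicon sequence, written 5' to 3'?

Scanning the template, AGTGTCTGAACG occurs at positions 11–22; this primer anneals to the bottom strand there with its 3' end pointing downstream.
The reverse primer's reverse complement is CGCTACC, which matches the template at positions 55–61.
The product is the template from position 11 through 61 (51 bp).

5'-AGTGTCTGAACGCGCTGCGGTTGACGAATGTGTGGACACTATATCGCTACC-3'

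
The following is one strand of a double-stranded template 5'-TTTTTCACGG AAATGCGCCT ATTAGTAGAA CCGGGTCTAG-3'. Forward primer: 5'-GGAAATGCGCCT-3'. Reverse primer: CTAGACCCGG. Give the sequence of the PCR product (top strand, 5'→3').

5'-GGAAATGCGCCTATTAGTAGAACCGGGTCTAG-3'

Scanning the template, GGAAATGCGCCT occurs at positions 9–20; this primer anneals to the bottom strand there with its 3' end pointing downstream.
Reverse complement of the reverse primer: CCGGGTCTAG. This occurs on the top strand at positions 31–40.
The product is the template from position 9 through 40 (32 bp).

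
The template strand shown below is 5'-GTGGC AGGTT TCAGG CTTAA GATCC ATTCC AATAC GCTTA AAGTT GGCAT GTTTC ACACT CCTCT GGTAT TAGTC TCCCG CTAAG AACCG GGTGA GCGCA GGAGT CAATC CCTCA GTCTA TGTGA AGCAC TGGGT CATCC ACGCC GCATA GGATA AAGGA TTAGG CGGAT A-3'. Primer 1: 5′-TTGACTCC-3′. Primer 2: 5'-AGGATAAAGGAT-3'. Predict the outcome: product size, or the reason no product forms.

No product — the primers' 3' ends point away from each other.

Primer 1 (TTGACTCC) has reverse complement GGAGTCAA, which matches the top strand at positions 101–108; primer 1 anneals to the top strand there with its 3' end pointing upstream toward position 101.
Primer 2 (AGGATAAAGGAT) matches the top strand directly at positions 150–161; it anneals to the bottom strand with its 3' end pointing downstream toward position 161.
The 3' ends diverge (primer 1 extends toward position 1, primer 2 toward position 171), so the primers never converge on a shared product.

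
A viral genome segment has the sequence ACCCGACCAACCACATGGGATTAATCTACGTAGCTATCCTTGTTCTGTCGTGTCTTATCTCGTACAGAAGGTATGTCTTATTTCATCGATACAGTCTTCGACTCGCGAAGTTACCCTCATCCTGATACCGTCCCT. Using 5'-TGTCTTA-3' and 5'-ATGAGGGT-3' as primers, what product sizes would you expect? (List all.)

70 bp, 47 bp

The forward primer TGTCTTA matches the top strand at positions 51–57, 74–80.
The reverse primer's reverse complement is ACCCTCAT, matching at positions 113–120.
Each forward site pairs with the reverse site to give a product ending at position 120: sizes 70, 47 bp.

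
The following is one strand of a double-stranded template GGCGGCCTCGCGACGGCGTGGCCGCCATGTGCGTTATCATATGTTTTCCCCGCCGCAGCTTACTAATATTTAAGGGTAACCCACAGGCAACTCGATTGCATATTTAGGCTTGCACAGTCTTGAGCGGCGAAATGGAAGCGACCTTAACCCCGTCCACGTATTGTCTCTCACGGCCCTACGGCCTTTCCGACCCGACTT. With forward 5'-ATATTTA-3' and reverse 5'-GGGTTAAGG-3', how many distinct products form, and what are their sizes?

The forward primer ATATTTA matches the top strand at positions 66–72, 100–106.
The reverse primer's reverse complement is CCTTAACCC, matching at positions 142–150.
Each forward site pairs with the reverse site to give a product ending at position 150: sizes 85, 51 bp.

Two products: 85 bp, 51 bp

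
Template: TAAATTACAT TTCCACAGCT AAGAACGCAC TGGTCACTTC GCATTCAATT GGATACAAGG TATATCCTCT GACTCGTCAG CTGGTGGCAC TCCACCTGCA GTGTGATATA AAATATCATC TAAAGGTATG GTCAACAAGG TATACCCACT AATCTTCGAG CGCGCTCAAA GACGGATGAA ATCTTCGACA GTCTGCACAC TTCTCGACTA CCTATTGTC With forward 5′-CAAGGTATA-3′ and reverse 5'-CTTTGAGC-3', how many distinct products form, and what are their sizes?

Two products: 116 bp, 36 bp

The forward primer CAAGGTATA matches the top strand at positions 56–64, 136–144.
The reverse primer's reverse complement is GCTCAAAG, matching at positions 164–171.
Each forward site pairs with the reverse site to give a product ending at position 171: sizes 116, 36 bp.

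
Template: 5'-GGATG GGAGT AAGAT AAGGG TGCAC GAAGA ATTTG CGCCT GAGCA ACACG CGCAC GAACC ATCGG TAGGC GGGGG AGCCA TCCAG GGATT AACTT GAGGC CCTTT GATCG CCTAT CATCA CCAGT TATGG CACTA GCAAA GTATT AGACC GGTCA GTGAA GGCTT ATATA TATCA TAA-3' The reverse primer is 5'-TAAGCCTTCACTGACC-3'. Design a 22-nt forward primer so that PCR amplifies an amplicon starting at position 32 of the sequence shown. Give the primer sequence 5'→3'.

The reverse primer's reverse complement GGTCAGTGAAGGCTTA matches the template at positions 151–166; the product starts at position 32.
The forward primer is identical to the top strand over positions 32–53: TTTGCGCCTGAGCAACACGCGC.

5'-TTTGCGCCTGAGCAACACGCGC-3'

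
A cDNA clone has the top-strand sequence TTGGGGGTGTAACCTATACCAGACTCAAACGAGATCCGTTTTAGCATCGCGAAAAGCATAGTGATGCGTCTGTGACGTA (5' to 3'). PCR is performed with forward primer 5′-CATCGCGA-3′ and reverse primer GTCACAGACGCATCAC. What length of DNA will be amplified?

32 bp

Forward primer CATCGCGA is found on the top strand at positions 45–52.
Taking the reverse complement of GTCACAGACGCATCAC gives GTGATGCGTCTGTGAC, found at positions 61–76 on the template; the primer anneals here to the top strand with its 3' end pointing upstream.
The product runs from position 45 to position 76, so its length is 76 − 45 + 1 = 32 bp.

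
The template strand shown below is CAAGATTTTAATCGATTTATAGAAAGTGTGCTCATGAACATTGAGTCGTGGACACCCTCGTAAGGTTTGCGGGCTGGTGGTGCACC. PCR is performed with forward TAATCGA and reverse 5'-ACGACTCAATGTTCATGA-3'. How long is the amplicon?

41 bp

Scanning the template, TAATCGA occurs at positions 9–15; this primer anneals to the bottom strand there with its 3' end pointing downstream.
Reverse complement of the reverse primer: TCATGAACATTGAGTCGT. This occurs on the top strand at positions 32–49.
Amplicon spans positions 9–49: 41 bp.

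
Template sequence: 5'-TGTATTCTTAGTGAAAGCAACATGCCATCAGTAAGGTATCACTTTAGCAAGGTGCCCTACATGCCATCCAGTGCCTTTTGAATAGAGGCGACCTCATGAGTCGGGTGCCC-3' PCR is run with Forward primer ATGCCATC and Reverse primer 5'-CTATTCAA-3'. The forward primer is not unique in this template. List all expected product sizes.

64 bp, 25 bp

The forward primer ATGCCATC matches the top strand at positions 22–29, 61–68.
The reverse primer's reverse complement is TTGAATAG, matching at positions 78–85.
Each forward site pairs with the reverse site to give a product ending at position 85: sizes 64, 25 bp.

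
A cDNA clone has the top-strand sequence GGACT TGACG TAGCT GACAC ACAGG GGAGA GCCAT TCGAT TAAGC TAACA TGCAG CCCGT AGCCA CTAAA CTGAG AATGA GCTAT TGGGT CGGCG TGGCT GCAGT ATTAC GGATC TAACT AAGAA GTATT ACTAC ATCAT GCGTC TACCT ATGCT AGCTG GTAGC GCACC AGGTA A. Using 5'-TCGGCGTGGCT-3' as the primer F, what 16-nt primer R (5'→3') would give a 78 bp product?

The forward primer binds at positions 90–100, so a 78 bp product ends at position 90 + 78 − 1 = 167.
The reverse primer anneals to the top strand over positions 152–167, i.e. to TGCTAGCTGGTAGCGC.
Its sequence written 5'→3' is the reverse complement: GCGCTACCAGCTAGCA.

5'-GCGCTACCAGCTAGCA-3'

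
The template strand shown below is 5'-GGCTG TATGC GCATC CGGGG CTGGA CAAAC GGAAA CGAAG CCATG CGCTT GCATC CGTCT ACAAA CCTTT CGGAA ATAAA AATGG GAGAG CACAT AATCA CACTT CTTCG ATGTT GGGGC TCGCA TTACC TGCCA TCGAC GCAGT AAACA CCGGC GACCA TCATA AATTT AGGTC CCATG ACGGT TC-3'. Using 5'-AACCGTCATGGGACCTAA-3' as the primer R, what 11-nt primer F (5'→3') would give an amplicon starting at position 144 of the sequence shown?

5'-GTAAACACCGG-3'

The reverse primer's reverse complement TTAGGTCCCATGACGGTT matches the template at positions 169–186; the product starts at position 144.
The forward primer is identical to the top strand over positions 144–154: GTAAACACCGG.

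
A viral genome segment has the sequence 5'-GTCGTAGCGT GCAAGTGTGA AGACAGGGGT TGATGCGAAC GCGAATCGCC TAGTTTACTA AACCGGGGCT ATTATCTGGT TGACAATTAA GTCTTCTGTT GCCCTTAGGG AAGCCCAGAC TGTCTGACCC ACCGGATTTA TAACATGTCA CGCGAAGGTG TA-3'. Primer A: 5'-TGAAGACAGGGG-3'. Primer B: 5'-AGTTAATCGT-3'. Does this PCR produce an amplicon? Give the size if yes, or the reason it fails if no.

Primer B (AGTTAATCGT) does not match the top strand, and its reverse complement ACGATTAACT does not match either.
With no annealing site for primer B, no amplification occurs.

No product — primer B has no binding site in the template.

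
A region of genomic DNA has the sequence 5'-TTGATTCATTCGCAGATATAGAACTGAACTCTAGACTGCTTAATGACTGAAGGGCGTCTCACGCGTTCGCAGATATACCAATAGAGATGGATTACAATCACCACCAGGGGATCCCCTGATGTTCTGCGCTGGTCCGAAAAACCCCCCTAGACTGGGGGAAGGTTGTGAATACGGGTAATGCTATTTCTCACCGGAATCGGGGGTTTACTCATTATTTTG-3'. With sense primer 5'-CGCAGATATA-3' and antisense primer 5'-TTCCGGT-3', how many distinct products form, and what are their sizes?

The forward primer CGCAGATATA matches the top strand at positions 11–20, 68–77.
The reverse primer's reverse complement is ACCGGAA, matching at positions 190–196.
Each forward site pairs with the reverse site to give a product ending at position 196: sizes 186, 129 bp.

Two products: 186 bp, 129 bp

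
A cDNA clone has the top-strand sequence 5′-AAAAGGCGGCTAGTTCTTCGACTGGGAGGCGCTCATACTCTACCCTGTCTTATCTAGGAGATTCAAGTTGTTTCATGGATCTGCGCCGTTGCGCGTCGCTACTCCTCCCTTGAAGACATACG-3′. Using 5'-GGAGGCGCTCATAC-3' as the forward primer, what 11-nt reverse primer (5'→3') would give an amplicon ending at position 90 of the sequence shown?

The forward primer binds at positions 25–38; the product's 3' end on the top strand is position 90.
The reverse primer anneals to the top strand over positions 80–90, i.e. to TCTGCGCCGTT.
Its sequence written 5'→3' is the reverse complement: AACGGCGCAGA.

5'-AACGGCGCAGA-3'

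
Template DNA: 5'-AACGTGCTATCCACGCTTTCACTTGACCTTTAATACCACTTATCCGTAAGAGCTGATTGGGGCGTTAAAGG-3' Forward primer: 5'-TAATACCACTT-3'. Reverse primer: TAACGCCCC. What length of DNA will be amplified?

The forward primer matches the template at positions 31–41.
Reverse complement of the reverse primer: GGGGCGTTA. This occurs on the top strand at positions 59–67.
The product runs from position 31 to position 67, so its length is 67 − 31 + 1 = 37 bp.

37 bp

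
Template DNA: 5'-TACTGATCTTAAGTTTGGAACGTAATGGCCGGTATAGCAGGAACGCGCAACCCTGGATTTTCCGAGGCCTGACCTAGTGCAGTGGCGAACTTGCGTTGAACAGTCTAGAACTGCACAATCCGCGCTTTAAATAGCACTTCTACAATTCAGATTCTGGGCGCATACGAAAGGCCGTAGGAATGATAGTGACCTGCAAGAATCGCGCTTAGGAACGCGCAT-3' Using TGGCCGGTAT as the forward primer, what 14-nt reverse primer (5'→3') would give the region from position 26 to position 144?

The product's 3' end on the top strand is position 144.
The reverse primer anneals to the top strand over positions 131–144, i.e. to ATAGCACTTCTACA.
Its sequence written 5'→3' is the reverse complement: TGTAGAAGTGCTAT.

5'-TGTAGAAGTGCTAT-3'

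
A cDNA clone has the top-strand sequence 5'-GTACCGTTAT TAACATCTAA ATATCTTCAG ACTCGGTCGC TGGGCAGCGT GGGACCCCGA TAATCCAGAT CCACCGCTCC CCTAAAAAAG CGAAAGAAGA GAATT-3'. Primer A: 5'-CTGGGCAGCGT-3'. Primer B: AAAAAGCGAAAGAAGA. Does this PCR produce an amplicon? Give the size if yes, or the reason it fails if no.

Primer A (CTGGGCAGCGT) matches the top strand at positions 40–50 (3' end points downstream).
Primer B (AAAAAGCGAAAGAAGA) also matches the top strand directly, at positions 85–100 — its reverse complement TCTTCTTTCGCTTTTT is not present.
Both primers anneal to the bottom strand with 3' ends pointing the same way, so neither can prime synthesis back toward the other.

No product — both primers anneal to the same strand and extend in the same direction.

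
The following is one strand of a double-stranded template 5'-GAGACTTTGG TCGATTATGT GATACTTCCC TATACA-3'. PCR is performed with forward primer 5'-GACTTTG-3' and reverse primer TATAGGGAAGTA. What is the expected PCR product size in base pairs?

The forward primer matches the template at positions 3–9.
Taking the reverse complement of TATAGGGAAGTA gives TACTTCCCTATA, found at positions 23–34 on the template; the primer anneals here to the top strand with its 3' end pointing upstream.
Amplicon spans positions 3–34: 32 bp.

32 bp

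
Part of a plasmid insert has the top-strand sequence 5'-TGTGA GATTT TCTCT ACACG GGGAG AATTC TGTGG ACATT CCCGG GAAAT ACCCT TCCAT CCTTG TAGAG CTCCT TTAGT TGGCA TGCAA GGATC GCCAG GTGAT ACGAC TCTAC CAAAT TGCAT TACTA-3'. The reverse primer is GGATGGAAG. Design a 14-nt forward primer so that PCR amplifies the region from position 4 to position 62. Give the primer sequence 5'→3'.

The reverse primer's reverse complement CTTCCATCC matches the template at positions 54–62; the product starts at position 4.
The forward primer is identical to the top strand over positions 4–17: GAGATTTTCTCTAC.

5'-GAGATTTTCTCTAC-3'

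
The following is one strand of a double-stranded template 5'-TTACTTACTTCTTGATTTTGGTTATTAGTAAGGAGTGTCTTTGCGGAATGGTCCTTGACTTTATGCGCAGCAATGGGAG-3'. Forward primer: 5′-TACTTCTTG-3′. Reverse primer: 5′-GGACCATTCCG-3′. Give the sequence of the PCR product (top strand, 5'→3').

The forward primer matches the template at positions 6–14.
The reverse primer's reverse complement is CGGAATGGTCC, which matches the template at positions 44–54.
The product is the template from position 6 through 54 (49 bp).

5'-TACTTCTTGATTTTGGTTATTAGTAAGGAGTGTCTTTGCGGAATGGTCC-3'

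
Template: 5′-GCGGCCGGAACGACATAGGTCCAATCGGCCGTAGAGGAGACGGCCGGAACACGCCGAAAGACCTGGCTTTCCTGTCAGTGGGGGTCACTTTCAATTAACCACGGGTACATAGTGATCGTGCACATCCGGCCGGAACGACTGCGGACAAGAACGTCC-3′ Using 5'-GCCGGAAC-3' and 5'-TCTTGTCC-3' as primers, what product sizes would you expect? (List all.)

147 bp, 108 bp, 22 bp

The forward primer GCCGGAAC matches the top strand at positions 4–11, 43–50, 129–136.
The reverse primer's reverse complement is GGACAAGA, matching at positions 143–150.
Each forward site pairs with the reverse site to give a product ending at position 150: sizes 147, 108, 22 bp.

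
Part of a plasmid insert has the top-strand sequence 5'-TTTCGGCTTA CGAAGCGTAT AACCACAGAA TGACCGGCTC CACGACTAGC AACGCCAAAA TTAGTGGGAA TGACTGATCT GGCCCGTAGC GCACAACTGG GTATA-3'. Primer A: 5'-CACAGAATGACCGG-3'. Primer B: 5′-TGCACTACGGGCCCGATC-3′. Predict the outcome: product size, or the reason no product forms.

No product — primer B has no binding site in the template.

Primer B (TGCACTACGGGCCCGATC) does not match the top strand, and its reverse complement GATCGGGCCCGTAGTGCA does not match either.
With no annealing site for primer B, no amplification occurs.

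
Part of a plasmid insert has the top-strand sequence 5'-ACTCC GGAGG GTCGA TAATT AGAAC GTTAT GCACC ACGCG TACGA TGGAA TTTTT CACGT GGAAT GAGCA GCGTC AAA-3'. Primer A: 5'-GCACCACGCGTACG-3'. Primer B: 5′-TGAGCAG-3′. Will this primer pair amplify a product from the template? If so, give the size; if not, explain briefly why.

No product — both primers anneal to the same strand and extend in the same direction.

Primer A (GCACCACGCGTACG) matches the top strand at positions 31–44 (3' end points downstream).
Primer B (TGAGCAG) also matches the top strand directly, at positions 65–71 — its reverse complement CTGCTCA is not present.
Both primers anneal to the bottom strand with 3' ends pointing the same way, so neither can prime synthesis back toward the other.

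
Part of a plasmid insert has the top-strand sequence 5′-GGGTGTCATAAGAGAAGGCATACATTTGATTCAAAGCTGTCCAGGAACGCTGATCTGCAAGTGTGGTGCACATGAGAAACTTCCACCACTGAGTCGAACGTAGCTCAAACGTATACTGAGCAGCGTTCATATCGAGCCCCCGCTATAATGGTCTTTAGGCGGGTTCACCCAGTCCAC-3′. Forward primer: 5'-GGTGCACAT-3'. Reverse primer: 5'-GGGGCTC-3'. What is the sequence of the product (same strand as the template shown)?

Scanning the template, GGTGCACAT occurs at positions 65–73; this primer anneals to the bottom strand there with its 3' end pointing downstream.
Reverse complement of the reverse primer: GAGCCCC. This occurs on the top strand at positions 134–140.
The product is the template from position 65 through 140 (76 bp).

5'-GGTGCACATGAGAAACTTCCACCACTGAGTCGAACGTAGCTCAAACGTATACTGAGCAGCGTTCATATCGAGCCCC-3'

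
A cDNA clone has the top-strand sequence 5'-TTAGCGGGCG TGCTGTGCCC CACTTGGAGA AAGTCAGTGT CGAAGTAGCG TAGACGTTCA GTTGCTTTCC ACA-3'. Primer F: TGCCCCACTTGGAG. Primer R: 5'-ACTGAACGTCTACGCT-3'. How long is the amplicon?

47 bp

The forward primer matches the template at positions 16–29.
Taking the reverse complement of ACTGAACGTCTACGCT gives AGCGTAGACGTTCAGT, found at positions 47–62 on the template; the primer anneals here to the top strand with its 3' end pointing upstream.
Product length = (reverse-primer end) − (forward-primer start) + 1 = 62 − 16 + 1 = 47 bp.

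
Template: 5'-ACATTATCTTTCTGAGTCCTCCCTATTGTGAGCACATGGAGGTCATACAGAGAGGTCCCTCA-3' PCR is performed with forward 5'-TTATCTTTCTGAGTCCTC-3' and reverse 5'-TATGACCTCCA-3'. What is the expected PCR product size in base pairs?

Forward primer TTATCTTTCTGAGTCCTC is found on the top strand at positions 4–21.
Reverse complement of the reverse primer: TGGAGGTCATA. This occurs on the top strand at positions 37–47.
Amplicon spans positions 4–47: 44 bp.

44 bp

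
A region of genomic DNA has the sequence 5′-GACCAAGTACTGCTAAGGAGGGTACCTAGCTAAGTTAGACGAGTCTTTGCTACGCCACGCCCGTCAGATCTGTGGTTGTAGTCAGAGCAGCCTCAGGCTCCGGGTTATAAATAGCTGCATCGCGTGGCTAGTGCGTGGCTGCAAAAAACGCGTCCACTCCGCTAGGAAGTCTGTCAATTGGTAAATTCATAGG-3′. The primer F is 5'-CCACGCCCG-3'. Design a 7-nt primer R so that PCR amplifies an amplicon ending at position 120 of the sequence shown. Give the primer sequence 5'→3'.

The forward primer binds at positions 55–63; the product's 3' end on the top strand is position 120.
The reverse primer anneals to the top strand over positions 114–120, i.e. to GCTGCAT.
Its sequence written 5'→3' is the reverse complement: ATGCAGC.

5'-ATGCAGC-3'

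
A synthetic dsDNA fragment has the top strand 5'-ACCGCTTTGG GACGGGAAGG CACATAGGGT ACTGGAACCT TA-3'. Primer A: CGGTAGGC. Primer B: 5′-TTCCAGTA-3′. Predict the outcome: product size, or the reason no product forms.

No product — primer A has no binding site in the template.

Primer A (CGGTAGGC) does not match the top strand, and its reverse complement GCCTACCG does not match either.
With no annealing site for primer A, no amplification occurs.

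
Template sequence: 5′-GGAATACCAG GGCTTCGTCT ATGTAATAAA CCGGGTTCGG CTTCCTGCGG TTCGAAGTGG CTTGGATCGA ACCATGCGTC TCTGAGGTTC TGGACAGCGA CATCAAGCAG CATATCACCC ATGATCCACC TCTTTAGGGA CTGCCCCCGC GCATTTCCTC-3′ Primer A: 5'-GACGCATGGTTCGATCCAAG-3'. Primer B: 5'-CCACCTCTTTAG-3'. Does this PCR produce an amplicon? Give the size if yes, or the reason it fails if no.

Primer A (GACGCATGGTTCGATCCAAG) has reverse complement CTTGGATCGAACCATGCGTC, which matches the top strand at positions 61–80; primer A anneals to the top strand there with its 3' end pointing upstream toward position 61.
Primer B (CCACCTCTTTAG) matches the top strand directly at positions 126–137; it anneals to the bottom strand with its 3' end pointing downstream toward position 137.
The 3' ends diverge (primer A extends toward position 1, primer B toward position 160), so the primers never converge on a shared product.

No product — the primers' 3' ends point away from each other.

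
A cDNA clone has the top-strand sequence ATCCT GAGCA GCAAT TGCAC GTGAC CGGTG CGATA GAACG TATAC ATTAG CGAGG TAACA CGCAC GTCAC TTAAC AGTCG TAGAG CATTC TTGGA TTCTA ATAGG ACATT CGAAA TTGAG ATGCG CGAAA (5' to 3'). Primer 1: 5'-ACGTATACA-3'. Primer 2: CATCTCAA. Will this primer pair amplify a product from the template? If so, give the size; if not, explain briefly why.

Yes — an 86 bp product.

Primer 1 (ACGTATACA) matches the top strand at positions 38–46; it acts as a forward primer.
Primer 2's reverse complement is TTGAGATG, matching the top strand at positions 116–123; it acts as a reverse primer.
The 3' ends face each other across positions 38–123, giving an 86 bp product.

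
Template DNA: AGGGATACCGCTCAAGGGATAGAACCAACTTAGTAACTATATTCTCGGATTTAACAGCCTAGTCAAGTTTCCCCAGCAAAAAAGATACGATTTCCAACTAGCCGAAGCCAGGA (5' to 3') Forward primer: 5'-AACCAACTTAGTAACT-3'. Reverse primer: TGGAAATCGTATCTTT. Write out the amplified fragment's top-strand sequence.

Forward primer AACCAACTTAGTAACT is found on the top strand at positions 23–38.
The reverse primer's reverse complement is AAAGATACGATTTCCA, which matches the template at positions 81–96.
The product is the template from position 23 through 96 (74 bp).

5'-AACCAACTTAGTAACTATATTCTCGGATTTAACAGCCTAGTCAAGTTTCCCCAGCAAAAAAGATACGATTTCCA-3'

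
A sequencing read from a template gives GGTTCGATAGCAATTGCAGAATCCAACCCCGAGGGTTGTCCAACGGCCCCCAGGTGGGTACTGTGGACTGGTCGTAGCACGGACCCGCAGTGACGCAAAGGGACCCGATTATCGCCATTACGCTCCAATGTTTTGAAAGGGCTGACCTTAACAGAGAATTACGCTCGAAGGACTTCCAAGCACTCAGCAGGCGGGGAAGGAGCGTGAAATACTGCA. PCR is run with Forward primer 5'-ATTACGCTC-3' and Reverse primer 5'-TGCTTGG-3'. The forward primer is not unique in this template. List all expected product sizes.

The forward primer ATTACGCTC matches the top strand at positions 117–125, 158–166.
The reverse primer's reverse complement is CCAAGCA, matching at positions 176–182.
Each forward site pairs with the reverse site to give a product ending at position 182: sizes 66, 25 bp.

66 bp, 25 bp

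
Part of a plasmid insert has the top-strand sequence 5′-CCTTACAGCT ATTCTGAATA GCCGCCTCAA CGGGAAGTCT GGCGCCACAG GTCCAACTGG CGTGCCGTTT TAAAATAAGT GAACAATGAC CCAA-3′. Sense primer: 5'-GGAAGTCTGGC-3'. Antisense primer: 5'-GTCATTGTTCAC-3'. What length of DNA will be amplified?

Forward primer GGAAGTCTGGC is found on the top strand at positions 33–43.
Taking the reverse complement of GTCATTGTTCAC gives GTGAACAATGAC, found at positions 79–90 on the template; the primer anneals here to the top strand with its 3' end pointing upstream.
Product length = (reverse-primer end) − (forward-primer start) + 1 = 90 − 33 + 1 = 58 bp.

58 bp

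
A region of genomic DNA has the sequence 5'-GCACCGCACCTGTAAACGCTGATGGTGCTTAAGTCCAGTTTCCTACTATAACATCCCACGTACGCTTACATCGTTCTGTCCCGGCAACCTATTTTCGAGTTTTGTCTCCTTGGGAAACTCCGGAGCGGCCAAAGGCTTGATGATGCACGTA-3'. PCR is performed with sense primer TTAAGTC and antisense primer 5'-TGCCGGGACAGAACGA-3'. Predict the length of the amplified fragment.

58 bp

Scanning the template, TTAAGTC occurs at positions 29–35; this primer anneals to the bottom strand there with its 3' end pointing downstream.
The reverse primer's reverse complement is TCGTTCTGTCCCGGCA, which matches the template at positions 71–86.
Product length = (reverse-primer end) − (forward-primer start) + 1 = 86 − 29 + 1 = 58 bp.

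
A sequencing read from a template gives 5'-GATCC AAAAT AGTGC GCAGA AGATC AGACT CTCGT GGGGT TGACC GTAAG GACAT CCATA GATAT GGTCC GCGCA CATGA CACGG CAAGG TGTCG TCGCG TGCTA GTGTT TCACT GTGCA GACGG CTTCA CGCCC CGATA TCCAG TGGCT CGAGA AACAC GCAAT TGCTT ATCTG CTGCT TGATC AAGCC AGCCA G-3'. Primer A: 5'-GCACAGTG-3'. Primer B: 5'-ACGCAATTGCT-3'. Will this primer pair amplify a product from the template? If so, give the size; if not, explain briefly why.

Primer A (GCACAGTG) has reverse complement CACTGTGC, which matches the top strand at positions 112–119; primer A anneals to the top strand there with its 3' end pointing upstream toward position 112.
Primer B (ACGCAATTGCT) matches the top strand directly at positions 159–169; it anneals to the bottom strand with its 3' end pointing downstream toward position 169.
The 3' ends diverge (primer A extends toward position 1, primer B toward position 196), so the primers never converge on a shared product.

No product — the primers' 3' ends point away from each other.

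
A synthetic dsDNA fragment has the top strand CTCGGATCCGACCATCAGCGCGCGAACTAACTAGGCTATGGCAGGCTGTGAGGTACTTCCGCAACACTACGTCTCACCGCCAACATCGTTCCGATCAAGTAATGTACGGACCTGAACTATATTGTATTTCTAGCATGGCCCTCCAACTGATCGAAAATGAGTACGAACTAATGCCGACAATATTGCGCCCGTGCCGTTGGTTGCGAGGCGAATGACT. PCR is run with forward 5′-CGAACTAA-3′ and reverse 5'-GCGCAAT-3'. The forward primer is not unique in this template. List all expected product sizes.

166 bp, 25 bp

The forward primer CGAACTAA matches the top strand at positions 23–30, 164–171.
The reverse primer's reverse complement is ATTGCGC, matching at positions 182–188.
Each forward site pairs with the reverse site to give a product ending at position 188: sizes 166, 25 bp.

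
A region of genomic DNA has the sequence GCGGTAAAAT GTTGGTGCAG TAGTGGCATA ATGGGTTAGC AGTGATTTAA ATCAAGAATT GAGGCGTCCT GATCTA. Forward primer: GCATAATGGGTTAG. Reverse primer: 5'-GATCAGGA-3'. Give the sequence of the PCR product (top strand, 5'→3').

Forward primer GCATAATGGGTTAG is found on the top strand at positions 26–39.
Reverse complement of the reverse primer: TCCTGATC. This occurs on the top strand at positions 67–74.
The product is the template from position 26 through 74 (49 bp).

5'-GCATAATGGGTTAGCAGTGATTTAAATCAAGAATTGAGGCGTCCTGATC-3'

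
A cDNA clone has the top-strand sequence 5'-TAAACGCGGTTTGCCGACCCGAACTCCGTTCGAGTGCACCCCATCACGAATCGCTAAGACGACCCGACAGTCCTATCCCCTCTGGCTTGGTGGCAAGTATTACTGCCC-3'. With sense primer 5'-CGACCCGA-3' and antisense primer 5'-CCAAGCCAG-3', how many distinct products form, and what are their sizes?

Two products: 76 bp, 31 bp

The forward primer CGACCCGA matches the top strand at positions 15–22, 60–67.
The reverse primer's reverse complement is CTGGCTTGG, matching at positions 82–90.
Each forward site pairs with the reverse site to give a product ending at position 90: sizes 76, 31 bp.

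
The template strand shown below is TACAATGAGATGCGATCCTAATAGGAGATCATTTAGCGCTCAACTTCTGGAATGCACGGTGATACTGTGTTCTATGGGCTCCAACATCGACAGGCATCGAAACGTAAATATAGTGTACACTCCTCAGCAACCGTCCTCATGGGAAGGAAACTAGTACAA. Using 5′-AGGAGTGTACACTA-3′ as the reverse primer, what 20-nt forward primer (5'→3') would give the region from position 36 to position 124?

The reverse primer's reverse complement TAGTGTACACTCCT matches the template at positions 111–124; the product starts at position 36.
The forward primer is identical to the top strand over positions 36–55: GCGCTCAACTTCTGGAATGC.

5'-GCGCTCAACTTCTGGAATGC-3'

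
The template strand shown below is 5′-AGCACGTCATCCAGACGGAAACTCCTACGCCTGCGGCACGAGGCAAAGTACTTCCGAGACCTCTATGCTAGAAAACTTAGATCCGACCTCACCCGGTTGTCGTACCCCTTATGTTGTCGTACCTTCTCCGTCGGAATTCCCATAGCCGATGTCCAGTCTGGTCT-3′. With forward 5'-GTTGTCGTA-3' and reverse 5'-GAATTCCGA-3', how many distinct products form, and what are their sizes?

Two products: 44 bp, 27 bp

The forward primer GTTGTCGTA matches the top strand at positions 96–104, 113–121.
The reverse primer's reverse complement is TCGGAATTC, matching at positions 131–139.
Each forward site pairs with the reverse site to give a product ending at position 139: sizes 44, 27 bp.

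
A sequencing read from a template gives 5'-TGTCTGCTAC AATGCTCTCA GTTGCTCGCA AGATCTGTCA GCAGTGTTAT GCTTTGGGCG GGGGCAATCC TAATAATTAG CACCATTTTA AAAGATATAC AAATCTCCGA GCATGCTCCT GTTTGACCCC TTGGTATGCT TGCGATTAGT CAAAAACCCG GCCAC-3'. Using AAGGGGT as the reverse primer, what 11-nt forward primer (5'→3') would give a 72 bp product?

The reverse primer's reverse complement ACCCCTT matches the template at positions 126–132, so the product ends at position 132.
A 72 bp product then starts at position 132 − 72 + 1 = 61.
The forward primer is identical to the top strand there: GGGGCAATCCT.

5'-GGGGCAATCCT-3'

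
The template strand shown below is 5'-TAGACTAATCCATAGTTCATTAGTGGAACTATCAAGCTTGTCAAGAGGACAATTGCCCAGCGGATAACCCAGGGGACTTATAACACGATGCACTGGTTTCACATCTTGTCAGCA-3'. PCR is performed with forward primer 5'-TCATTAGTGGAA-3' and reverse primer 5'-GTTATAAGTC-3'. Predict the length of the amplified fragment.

The forward primer matches the template at positions 17–28.
Reverse complement of the reverse primer: GACTTATAAC. This occurs on the top strand at positions 75–84.
The product runs from position 17 to position 84, so its length is 84 − 17 + 1 = 68 bp.

68 bp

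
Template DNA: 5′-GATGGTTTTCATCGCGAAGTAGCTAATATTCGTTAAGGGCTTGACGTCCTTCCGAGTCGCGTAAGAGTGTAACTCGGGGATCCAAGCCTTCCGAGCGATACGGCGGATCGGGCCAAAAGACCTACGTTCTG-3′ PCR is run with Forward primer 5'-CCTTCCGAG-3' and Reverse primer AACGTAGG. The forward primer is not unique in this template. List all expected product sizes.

The forward primer CCTTCCGAG matches the top strand at positions 48–56, 87–95.
The reverse primer's reverse complement is CCTACGTT, matching at positions 121–128.
Each forward site pairs with the reverse site to give a product ending at position 128: sizes 81, 42 bp.

81 bp, 42 bp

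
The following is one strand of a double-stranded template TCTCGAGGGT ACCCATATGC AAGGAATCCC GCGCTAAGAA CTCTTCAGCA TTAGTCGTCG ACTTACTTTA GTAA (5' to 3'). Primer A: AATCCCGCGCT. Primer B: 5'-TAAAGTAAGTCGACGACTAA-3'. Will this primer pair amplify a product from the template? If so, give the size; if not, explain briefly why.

Yes — a 46 bp product.

Primer A (AATCCCGCGCT) matches the top strand at positions 25–35; it acts as a forward primer.
Primer B's reverse complement is TTAGTCGTCGACTTACTTTA, matching the top strand at positions 51–70; it acts as a reverse primer.
The 3' ends face each other across positions 25–70, giving a 46 bp product.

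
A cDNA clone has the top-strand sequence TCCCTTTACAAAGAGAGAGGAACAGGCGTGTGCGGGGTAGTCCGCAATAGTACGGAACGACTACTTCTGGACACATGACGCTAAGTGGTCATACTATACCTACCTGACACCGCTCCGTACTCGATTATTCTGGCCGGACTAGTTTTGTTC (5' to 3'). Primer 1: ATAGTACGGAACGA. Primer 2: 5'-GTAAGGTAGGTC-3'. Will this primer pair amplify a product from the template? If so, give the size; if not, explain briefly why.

No product — primer 2 has no binding site in the template.

Primer 2 (GTAAGGTAGGTC) does not match the top strand, and its reverse complement GACCTACCTTAC does not match either.
With no annealing site for primer 2, no amplification occurs.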